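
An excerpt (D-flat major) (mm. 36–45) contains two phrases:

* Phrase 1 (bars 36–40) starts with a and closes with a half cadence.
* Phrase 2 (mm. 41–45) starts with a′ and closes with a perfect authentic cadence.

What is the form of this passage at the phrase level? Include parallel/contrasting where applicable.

Phrase 1 ends with a half cadence (weaker) and phrase 2 with a perfect authentic cadence (stronger): antecedent + consequent = a period.
The two phrases open with the same material (a / a′), so the period is parallel.

parallel period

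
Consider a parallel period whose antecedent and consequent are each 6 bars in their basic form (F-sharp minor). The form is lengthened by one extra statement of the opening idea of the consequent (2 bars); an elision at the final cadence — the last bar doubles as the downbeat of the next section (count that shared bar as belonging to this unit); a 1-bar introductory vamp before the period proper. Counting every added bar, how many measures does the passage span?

Basic parallel period: 6 + 6 = 12 bars.
12 (basic form) + 2 (extra statement) + 1 (introduction) = 15.
The elision shares a bar with the next section but does not change this unit's count.

15 measures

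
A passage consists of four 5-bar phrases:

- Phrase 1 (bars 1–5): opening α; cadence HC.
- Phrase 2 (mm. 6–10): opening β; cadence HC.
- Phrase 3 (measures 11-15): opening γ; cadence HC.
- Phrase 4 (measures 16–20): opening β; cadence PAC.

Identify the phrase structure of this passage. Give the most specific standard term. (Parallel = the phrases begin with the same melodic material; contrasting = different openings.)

contrasting double period

Four phrases in two halves: the first half (mm. 1-10) ends with a half cadence, the second (bars 11-20) with a perfect authentic cadence — a large antecedent–consequent pair, i.e. a double period.
Phrase 3 begins with different material from phrase 1, making it contrasting.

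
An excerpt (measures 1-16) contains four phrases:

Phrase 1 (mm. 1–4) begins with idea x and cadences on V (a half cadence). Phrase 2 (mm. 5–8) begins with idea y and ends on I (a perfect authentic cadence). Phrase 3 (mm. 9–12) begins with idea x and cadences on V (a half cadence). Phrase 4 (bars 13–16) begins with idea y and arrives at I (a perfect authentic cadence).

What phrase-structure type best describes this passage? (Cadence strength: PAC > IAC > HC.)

repeated period

The cadence pattern HC–PAC–HC–PAC is weak–strong twice, and phrases 3–4 restate phrases 1–2: a period heard twice, not a double period (which would end weakly at phrase 2).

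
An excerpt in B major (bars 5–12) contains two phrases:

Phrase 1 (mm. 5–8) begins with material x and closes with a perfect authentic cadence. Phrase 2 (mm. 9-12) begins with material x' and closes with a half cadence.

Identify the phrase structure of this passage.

phrase group

The second phrase closes with a half cadence, which is not stronger than the first phrase's perfect authentic cadence; without a weak→strong cadential pair there is no antecedent–consequent relationship, so this is a phrase group rather than a period.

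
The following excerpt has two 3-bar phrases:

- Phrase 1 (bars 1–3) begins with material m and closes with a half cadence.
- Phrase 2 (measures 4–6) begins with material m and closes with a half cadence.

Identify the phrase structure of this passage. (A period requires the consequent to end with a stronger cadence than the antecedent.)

Both phrases have the same opening (m) and the same cadence (half cadence): the second is a restatement, not a consequent, so this is a repeated phrase rather than a period.

repeated phrase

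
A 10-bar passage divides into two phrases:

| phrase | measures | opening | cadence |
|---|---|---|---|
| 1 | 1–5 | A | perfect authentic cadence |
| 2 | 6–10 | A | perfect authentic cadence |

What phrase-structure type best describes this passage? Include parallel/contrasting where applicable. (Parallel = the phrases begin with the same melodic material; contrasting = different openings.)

Both phrases have the same opening (A) and the same cadence (perfect authentic cadence): the second is a restatement, not a consequent, so this is a repeated phrase rather than a period.

repeated phrase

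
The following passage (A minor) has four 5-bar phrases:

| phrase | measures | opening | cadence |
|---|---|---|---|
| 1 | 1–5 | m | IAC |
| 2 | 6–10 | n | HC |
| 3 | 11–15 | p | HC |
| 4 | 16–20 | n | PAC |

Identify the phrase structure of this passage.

contrasting double period

Four phrases in two halves: the first half (mm. 1–10) ends with a half cadence, the second (measures 11–20) with a perfect authentic cadence — a large antecedent–consequent pair, i.e. a double period.
Phrase 3 begins with different material from phrase 1, making it contrasting.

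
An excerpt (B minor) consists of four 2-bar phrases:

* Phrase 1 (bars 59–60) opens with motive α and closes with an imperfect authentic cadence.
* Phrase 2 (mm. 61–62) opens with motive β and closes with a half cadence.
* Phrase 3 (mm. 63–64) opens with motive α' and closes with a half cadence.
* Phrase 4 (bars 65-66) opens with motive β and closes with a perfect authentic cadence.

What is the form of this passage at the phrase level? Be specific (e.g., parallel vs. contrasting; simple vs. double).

parallel double period

Four phrases in two halves: the first half (mm. 59-62) ends with a half cadence, the second (measures 63–66) with a perfect authentic cadence — a large antecedent–consequent pair, i.e. a double period.
Phrase 3 begins with the same material as phrase 1, making it parallel.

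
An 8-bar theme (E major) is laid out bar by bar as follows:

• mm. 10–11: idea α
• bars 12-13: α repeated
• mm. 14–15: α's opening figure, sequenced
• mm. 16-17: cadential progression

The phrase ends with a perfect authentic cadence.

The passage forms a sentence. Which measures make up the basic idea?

measures 10–11

The presentation of a sentence is the basic idea (mm. 10–11) plus its repetition (bars 12-13); the basic idea is therefore measures 10–11.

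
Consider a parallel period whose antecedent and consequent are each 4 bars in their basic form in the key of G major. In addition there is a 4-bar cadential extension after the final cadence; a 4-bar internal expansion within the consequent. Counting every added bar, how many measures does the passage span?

Basic parallel period: 4 + 4 = 8 bars.
8 (basic form) + 4 (cadential extension) + 4 (internal expansion) = 16.

16 measures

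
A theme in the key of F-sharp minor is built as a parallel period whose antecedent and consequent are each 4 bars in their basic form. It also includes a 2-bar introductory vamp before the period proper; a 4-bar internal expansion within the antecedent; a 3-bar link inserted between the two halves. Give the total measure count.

17 measures

Basic parallel period: 4 + 4 = 8 bars.
8 (basic form) + 2 (introduction) + 4 (internal expansion) + 3 (link) = 17.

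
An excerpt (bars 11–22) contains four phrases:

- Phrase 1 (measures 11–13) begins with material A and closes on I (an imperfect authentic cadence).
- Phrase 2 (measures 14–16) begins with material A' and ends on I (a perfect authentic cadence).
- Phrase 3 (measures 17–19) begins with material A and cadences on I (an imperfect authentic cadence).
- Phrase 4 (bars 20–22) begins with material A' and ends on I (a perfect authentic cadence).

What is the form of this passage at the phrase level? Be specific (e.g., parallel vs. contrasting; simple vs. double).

repeated period

The cadence pattern IAC–PAC–IAC–PAC is weak–strong twice, and phrases 3–4 restate phrases 1–2: a period heard twice, not a double period (which would end weakly at phrase 2).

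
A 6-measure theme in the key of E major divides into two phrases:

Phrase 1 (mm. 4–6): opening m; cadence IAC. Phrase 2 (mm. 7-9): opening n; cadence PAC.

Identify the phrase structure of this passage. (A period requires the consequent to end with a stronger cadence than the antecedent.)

Phrase 1 ends with an imperfect authentic cadence (weaker) and phrase 2 with a perfect authentic cadence (stronger): antecedent + consequent = a period.
The two phrases open with different material (m / n), so the period is contrasting.

contrasting period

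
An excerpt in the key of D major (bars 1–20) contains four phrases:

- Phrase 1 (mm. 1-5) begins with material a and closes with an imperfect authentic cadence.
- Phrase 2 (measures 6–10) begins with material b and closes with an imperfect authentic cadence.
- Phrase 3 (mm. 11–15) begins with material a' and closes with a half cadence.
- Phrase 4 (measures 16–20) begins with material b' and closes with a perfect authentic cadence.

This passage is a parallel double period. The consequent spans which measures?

measures 11–20

In a double period the four phrases pair into a large antecedent (phrases 1–2, ending imperfect authentic cadence) and a large consequent (phrases 3–4, ending perfect authentic cadence). The consequent spans measures 11–20.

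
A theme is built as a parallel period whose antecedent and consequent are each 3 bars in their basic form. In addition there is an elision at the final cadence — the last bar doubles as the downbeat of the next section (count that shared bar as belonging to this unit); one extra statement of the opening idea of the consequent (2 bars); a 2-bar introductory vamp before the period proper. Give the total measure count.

10 measures

Basic parallel period: 3 + 3 = 6 bars.
6 (basic form) + 2 (extra statement) + 2 (introduction) = 10.
The elision shares a bar with the next section but does not change this unit's count.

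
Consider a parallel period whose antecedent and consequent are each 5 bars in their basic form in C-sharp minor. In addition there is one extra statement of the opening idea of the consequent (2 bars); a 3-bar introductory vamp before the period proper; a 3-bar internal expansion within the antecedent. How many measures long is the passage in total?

Basic parallel period: 5 + 5 = 10 bars.
10 (basic form) + 2 (extra statement) + 3 (introduction) + 3 (internal expansion) = 18.

18 measures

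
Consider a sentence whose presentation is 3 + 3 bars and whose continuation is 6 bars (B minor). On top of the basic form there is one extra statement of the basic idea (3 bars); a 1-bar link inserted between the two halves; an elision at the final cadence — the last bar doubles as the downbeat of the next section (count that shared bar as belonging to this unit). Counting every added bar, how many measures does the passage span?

16 measures

Basic sentence: 3 + 3 + 6 = 12 bars.
12 (basic form) + 3 (extra statement) + 1 (link) = 16.
The elision shares a bar with the next section but does not change this unit's count.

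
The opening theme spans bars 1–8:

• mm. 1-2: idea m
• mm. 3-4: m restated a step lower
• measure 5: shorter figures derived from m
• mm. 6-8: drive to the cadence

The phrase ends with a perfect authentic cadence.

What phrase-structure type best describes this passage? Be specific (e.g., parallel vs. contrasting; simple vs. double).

Basic idea (mm. 1–2) + its repetition (mm. 3–4) form the presentation; fragmentation and cadence (measures 5–8) form the continuation — the 8-bar whole is a sentence.

sentence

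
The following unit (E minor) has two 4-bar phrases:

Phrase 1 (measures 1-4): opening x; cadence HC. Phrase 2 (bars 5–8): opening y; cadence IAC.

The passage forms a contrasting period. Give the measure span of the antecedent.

The antecedent is the phrase ending with the weaker cadence (half cadence, phrase 1) and the consequent the one ending more conclusively (imperfect authentic cadence, phrase 2); the antecedent is measures 1–4.

measures 1–4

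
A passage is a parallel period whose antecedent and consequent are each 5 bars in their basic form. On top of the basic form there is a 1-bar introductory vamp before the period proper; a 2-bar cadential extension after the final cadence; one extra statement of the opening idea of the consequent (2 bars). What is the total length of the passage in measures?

Basic parallel period: 5 + 5 = 10 bars.
10 (basic form) + 1 (introduction) + 2 (cadential extension) + 2 (extra statement) = 15.

15 measures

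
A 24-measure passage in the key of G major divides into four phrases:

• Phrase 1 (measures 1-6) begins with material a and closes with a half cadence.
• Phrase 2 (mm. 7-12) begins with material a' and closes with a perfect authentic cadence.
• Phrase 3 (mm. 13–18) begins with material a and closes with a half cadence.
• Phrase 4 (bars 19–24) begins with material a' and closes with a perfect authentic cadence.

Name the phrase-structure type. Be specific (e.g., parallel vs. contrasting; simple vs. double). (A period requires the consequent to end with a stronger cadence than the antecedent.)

repeated period

The cadence pattern HC–PAC–HC–PAC is weak–strong twice, and phrases 3–4 restate phrases 1–2: a period heard twice, not a double period (which would end weakly at phrase 2).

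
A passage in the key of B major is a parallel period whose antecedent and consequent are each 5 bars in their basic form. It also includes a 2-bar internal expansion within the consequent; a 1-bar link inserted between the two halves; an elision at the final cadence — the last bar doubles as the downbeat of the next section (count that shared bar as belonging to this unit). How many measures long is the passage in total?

13 measures

Basic parallel period: 5 + 5 = 10 bars.
10 (basic form) + 2 (internal expansion) + 1 (link) = 13.
The elision shares a bar with the next section but does not change this unit's count.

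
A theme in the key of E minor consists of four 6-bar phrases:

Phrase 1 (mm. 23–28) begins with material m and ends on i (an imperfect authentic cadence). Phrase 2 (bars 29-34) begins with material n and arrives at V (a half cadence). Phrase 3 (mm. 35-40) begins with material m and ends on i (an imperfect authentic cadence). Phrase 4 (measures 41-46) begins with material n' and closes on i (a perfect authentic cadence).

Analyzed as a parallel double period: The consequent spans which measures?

measures 35–46

In a double period the four phrases pair into a large antecedent (phrases 1–2, ending half cadence) and a large consequent (phrases 3–4, ending perfect authentic cadence). The consequent spans bars 35–46.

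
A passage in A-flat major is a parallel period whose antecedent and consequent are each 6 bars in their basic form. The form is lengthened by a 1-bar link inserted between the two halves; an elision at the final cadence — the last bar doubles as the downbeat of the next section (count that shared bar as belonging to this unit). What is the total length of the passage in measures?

13 measures

Basic parallel period: 6 + 6 = 12 bars.
12 (basic form) + 1 (link) = 13.
The elision shares a bar with the next section but does not change this unit's count.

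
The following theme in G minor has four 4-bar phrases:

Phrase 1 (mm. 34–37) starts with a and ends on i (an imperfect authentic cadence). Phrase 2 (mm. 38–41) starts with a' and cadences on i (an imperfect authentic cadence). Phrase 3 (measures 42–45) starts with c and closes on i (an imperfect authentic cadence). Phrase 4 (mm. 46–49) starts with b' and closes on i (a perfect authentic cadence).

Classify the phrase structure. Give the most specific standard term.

Four phrases in two halves: the first half (mm. 34–41) ends with an imperfect authentic cadence, the second (measures 42-49) with a perfect authentic cadence — a large antecedent–consequent pair, i.e. a double period.
Phrase 3 begins with different material from phrase 1, making it contrasting.

contrasting double period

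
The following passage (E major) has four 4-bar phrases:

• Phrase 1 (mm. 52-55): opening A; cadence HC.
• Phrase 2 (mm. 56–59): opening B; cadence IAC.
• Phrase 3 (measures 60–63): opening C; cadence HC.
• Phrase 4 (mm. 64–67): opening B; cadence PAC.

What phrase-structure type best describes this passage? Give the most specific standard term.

Four phrases in two halves: the first half (mm. 52–59) ends with an imperfect authentic cadence, the second (bars 60–67) with a perfect authentic cadence — a large antecedent–consequent pair, i.e. a double period.
Phrase 3 begins with different material from phrase 1, making it contrasting.

contrasting double period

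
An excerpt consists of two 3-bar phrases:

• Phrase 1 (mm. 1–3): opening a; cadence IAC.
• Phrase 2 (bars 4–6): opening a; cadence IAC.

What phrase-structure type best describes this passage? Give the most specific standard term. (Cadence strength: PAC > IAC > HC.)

repeated phrase

Both phrases have the same opening (a) and the same cadence (imperfect authentic cadence): the second is a restatement, not a consequent, so this is a repeated phrase rather than a period.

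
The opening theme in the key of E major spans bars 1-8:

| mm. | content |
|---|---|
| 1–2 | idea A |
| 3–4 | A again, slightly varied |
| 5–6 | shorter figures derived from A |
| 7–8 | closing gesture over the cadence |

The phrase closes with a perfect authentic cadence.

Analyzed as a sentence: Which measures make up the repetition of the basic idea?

measures 3–4

The presentation of a sentence is the basic idea (mm. 1–2) plus its repetition (bars 3-4); the repetition of the basic idea is therefore mm. 3–4.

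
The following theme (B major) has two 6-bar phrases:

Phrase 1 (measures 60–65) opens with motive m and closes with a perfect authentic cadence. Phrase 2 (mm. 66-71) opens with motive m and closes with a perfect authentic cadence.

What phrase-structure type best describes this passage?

repeated phrase

Both phrases have the same opening (m) and the same cadence (perfect authentic cadence): the second is a restatement, not a consequent, so this is a repeated phrase rather than a period.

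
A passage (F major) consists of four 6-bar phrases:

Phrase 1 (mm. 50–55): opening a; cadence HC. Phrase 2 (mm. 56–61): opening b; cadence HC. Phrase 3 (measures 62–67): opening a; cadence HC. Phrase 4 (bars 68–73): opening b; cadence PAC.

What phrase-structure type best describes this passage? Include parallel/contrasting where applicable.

parallel double period

Four phrases in two halves: the first half (measures 50–61) ends with a half cadence, the second (measures 62–73) with a perfect authentic cadence — a large antecedent–consequent pair, i.e. a double period.
Phrase 3 begins with the same material as phrase 1, making it parallel.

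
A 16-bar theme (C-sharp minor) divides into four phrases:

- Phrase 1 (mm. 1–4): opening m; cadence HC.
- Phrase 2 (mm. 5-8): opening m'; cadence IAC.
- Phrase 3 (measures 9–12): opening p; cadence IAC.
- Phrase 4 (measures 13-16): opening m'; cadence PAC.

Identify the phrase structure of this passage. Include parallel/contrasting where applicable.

contrasting double period

Four phrases in two halves: the first half (mm. 1–8) ends with an imperfect authentic cadence, the second (mm. 9–16) with a perfect authentic cadence — a large antecedent–consequent pair, i.e. a double period.
Phrase 3 begins with different material from phrase 1, making it contrasting.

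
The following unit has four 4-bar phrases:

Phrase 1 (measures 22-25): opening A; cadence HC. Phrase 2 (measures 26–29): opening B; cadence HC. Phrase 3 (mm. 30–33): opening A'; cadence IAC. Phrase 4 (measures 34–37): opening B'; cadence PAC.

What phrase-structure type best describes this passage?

Four phrases in two halves: the first half (mm. 22–29) ends with a half cadence, the second (mm. 30–37) with a perfect authentic cadence — a large antecedent–consequent pair, i.e. a double period.
Phrase 3 begins with the same material as phrase 1, making it parallel.

parallel double period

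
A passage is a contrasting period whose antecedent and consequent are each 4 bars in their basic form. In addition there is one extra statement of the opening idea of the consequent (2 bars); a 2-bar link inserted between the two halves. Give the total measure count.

Basic contrasting period: 4 + 4 = 8 bars.
8 (basic form) + 2 (extra statement) + 2 (link) = 12.

12 measures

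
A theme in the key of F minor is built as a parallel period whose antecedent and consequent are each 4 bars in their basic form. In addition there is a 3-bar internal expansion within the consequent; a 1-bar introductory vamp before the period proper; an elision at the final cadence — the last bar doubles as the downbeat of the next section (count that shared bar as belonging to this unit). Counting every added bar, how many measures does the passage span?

Basic parallel period: 4 + 4 = 8 bars.
8 (basic form) + 3 (internal expansion) + 1 (introduction) = 12.
The elision shares a bar with the next section but does not change this unit's count.

12 measures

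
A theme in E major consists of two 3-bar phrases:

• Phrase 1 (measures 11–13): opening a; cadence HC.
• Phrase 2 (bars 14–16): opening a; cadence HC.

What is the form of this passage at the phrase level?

repeated phrase

Both phrases have the same opening (a) and the same cadence (half cadence): the second is a restatement, not a consequent, so this is a repeated phrase rather than a period.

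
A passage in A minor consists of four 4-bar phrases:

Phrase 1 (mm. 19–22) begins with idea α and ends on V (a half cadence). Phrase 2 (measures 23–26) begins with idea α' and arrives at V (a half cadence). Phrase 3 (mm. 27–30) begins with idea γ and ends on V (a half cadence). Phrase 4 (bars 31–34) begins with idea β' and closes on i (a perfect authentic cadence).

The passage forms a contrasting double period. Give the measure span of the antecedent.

In a double period the four phrases pair into a large antecedent (phrases 1–2, ending half cadence) and a large consequent (phrases 3–4, ending perfect authentic cadence). The antecedent spans bars 19-26.

measures 19–26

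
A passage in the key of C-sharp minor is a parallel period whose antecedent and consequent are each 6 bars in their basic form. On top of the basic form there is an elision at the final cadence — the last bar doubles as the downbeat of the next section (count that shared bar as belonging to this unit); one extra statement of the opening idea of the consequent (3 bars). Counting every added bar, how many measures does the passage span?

Basic parallel period: 6 + 6 = 12 bars.
12 (basic form) + 3 (extra statement) = 15.
The elision shares a bar with the next section but does not change this unit's count.

15 measures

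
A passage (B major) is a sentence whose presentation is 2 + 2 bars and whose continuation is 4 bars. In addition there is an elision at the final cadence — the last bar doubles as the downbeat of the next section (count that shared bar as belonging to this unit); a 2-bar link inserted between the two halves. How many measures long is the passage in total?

Basic sentence: 2 + 2 + 4 = 8 bars.
8 (basic form) + 2 (link) = 10.
The elision shares a bar with the next section but does not change this unit's count.

10 measures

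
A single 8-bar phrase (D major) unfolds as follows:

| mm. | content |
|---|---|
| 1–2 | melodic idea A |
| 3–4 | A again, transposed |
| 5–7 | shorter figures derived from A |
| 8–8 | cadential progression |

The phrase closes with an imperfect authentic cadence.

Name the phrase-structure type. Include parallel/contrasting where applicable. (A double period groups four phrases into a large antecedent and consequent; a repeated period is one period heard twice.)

sentence

Basic idea (mm. 1-2) + its repetition (bars 3–4) form the presentation; fragmentation and cadence (mm. 5–8) form the continuation — the 8-bar whole is a sentence.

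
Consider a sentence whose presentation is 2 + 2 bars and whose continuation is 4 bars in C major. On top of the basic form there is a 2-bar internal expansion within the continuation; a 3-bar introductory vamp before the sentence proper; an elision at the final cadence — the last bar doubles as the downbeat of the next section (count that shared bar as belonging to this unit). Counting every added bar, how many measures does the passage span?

Basic sentence: 2 + 2 + 4 = 8 bars.
8 (basic form) + 2 (internal expansion) + 3 (introduction) = 13.
The elision shares a bar with the next section but does not change this unit's count.

13 measures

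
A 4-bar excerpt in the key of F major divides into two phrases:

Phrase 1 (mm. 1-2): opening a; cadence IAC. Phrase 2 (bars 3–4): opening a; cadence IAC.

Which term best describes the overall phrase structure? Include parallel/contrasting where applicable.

repeated phrase

Both phrases have the same opening (a) and the same cadence (imperfect authentic cadence): the second is a restatement, not a consequent, so this is a repeated phrase rather than a period.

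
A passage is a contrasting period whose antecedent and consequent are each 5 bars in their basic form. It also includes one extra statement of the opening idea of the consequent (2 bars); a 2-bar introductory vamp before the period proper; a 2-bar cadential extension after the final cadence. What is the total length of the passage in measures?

Basic contrasting period: 5 + 5 = 10 bars.
10 (basic form) + 2 (extra statement) + 2 (introduction) + 2 (cadential extension) = 16.

16 measures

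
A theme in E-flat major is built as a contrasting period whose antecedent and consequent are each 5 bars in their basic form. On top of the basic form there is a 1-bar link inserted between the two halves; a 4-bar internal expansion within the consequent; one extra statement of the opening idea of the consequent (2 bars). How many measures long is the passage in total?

17 measures

Basic contrasting period: 5 + 5 = 10 bars.
10 (basic form) + 1 (link) + 4 (internal expansion) + 2 (extra statement) = 17.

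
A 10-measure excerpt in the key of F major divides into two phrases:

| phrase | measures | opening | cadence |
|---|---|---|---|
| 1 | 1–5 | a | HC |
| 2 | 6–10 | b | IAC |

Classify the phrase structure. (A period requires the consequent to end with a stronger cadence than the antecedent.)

contrasting period

Phrase 1 ends with a half cadence (weaker) and phrase 2 with an imperfect authentic cadence (stronger): antecedent + consequent = a period.
The two phrases open with different material (a / b), so the period is contrasting.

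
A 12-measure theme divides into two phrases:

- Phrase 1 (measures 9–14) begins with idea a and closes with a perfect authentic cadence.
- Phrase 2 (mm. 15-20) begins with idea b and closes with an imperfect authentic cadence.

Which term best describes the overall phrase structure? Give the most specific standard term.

The second phrase closes with an imperfect authentic cadence, which is not stronger than the first phrase's perfect authentic cadence; without a weak→strong cadential pair there is no antecedent–consequent relationship, so this is a phrase group rather than a period.

phrase group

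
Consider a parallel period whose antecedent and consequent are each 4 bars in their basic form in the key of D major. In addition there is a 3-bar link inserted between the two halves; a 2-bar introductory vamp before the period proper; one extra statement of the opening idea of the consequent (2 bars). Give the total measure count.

Basic parallel period: 4 + 4 = 8 bars.
8 (basic form) + 3 (link) + 2 (introduction) + 2 (extra statement) = 15.

15 measures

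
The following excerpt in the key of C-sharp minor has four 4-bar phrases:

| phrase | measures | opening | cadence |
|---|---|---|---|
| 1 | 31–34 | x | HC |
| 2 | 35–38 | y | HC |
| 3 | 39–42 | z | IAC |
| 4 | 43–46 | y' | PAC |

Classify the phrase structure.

contrasting double period

Four phrases in two halves: the first half (bars 31-38) ends with a half cadence, the second (mm. 39–46) with a perfect authentic cadence — a large antecedent–consequent pair, i.e. a double period.
Phrase 3 begins with different material from phrase 1, making it contrasting.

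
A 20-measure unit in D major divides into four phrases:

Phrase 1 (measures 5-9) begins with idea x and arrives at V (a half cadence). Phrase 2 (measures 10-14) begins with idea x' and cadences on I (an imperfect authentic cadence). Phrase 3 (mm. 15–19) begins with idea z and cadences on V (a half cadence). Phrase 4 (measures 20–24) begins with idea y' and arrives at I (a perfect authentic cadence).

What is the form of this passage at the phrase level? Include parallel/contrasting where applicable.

Four phrases in two halves: the first half (mm. 5-14) ends with an imperfect authentic cadence, the second (mm. 15-24) with a perfect authentic cadence — a large antecedent–consequent pair, i.e. a double period.
Phrase 3 begins with different material from phrase 1, making it contrasting.

contrasting double period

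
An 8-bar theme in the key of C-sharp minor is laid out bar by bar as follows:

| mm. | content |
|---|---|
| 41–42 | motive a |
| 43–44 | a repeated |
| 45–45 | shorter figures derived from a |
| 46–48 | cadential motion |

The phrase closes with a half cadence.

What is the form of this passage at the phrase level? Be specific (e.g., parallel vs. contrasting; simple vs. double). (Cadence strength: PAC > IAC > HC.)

sentence

Basic idea (bars 41-42) + its repetition (mm. 43–44) form the presentation; fragmentation and cadence (measures 45–48) form the continuation — the 8-bar whole is a sentence.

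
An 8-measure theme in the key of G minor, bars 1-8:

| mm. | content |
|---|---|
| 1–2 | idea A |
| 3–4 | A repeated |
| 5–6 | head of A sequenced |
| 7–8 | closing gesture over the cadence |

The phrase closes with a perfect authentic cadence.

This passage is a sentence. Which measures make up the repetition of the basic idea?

The presentation of a sentence is the basic idea (bars 1-2) plus its repetition (mm. 3-4); the repetition of the basic idea is therefore bars 3–4.

measures 3–4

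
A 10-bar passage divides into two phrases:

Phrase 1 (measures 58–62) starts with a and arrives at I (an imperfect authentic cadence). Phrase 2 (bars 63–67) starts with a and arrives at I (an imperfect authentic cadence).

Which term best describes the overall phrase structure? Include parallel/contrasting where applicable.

repeated phrase

Both phrases have the same opening (a) and the same cadence (imperfect authentic cadence): the second is a restatement, not a consequent, so this is a repeated phrase rather than a period.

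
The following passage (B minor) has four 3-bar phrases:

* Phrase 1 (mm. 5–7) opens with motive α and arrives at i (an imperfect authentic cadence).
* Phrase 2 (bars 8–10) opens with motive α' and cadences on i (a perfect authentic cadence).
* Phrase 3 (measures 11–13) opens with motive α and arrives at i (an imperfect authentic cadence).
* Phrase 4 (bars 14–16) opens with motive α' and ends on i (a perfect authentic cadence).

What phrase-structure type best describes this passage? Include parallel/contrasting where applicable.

repeated period

The cadence pattern IAC–PAC–IAC–PAC is weak–strong twice, and phrases 3–4 restate phrases 1–2: a period heard twice, not a double period (which would end weakly at phrase 2).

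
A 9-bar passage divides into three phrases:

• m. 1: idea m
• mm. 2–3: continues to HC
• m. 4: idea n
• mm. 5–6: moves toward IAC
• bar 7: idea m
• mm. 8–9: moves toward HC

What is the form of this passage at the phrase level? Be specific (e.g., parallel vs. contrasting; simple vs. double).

phrase group

The final phrase closes with a half cadence, which is not stronger than the preceding imperfect authentic cadence; the 3 phrases lack an overall antecedent–consequent design and so form a phrase group.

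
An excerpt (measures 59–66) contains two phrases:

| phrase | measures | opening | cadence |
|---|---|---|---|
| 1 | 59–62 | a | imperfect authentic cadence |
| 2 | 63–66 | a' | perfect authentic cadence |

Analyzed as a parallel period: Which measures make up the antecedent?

measures 59–62

The antecedent is the phrase ending with the weaker cadence (imperfect authentic cadence, phrase 1) and the consequent the one ending more conclusively (perfect authentic cadence, phrase 2); the antecedent is bars 59–62.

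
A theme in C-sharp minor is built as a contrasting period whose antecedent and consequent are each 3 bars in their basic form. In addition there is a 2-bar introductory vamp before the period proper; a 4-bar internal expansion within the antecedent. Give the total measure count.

Basic contrasting period: 3 + 3 = 6 bars.
6 (basic form) + 2 (introduction) + 4 (internal expansion) = 12.

12 measures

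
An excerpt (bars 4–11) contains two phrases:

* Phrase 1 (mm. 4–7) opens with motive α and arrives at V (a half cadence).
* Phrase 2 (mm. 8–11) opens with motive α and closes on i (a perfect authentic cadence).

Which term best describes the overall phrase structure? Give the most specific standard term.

Phrase 1 ends with a half cadence (weaker) and phrase 2 with a perfect authentic cadence (stronger): antecedent + consequent = a period.
The two phrases open with the same material (α / α), so the period is parallel.

parallel period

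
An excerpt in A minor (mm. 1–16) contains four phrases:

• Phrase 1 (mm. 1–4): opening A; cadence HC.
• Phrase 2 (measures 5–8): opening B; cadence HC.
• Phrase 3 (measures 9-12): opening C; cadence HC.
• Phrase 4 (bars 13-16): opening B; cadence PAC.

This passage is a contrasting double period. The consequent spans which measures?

measures 9–16

In a double period the four phrases pair into a large antecedent (phrases 1–2, ending half cadence) and a large consequent (phrases 3–4, ending perfect authentic cadence). The consequent spans measures 9-16.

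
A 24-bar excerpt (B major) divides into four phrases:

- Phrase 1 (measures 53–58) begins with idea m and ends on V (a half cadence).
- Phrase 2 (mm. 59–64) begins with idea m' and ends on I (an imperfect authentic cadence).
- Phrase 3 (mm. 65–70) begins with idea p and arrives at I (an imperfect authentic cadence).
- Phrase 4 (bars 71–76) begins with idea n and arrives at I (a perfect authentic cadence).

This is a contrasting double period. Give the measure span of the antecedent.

measures 53–64

In a double period the first pair of phrases (ending imperfect authentic cadence) is the large antecedent and the second pair (ending perfect authentic cadence) is the large consequent; the antecedent is measures 53–64.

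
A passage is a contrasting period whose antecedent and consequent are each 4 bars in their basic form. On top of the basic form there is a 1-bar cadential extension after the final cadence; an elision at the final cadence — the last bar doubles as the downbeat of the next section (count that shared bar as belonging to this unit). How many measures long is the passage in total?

Basic contrasting period: 4 + 4 = 8 bars.
8 (basic form) + 1 (cadential extension) = 9.
The elision shares a bar with the next section but does not change this unit's count.

9 measures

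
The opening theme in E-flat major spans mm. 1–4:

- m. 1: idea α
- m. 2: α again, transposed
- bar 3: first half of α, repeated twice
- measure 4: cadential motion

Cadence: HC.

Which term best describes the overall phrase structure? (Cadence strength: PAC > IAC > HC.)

Basic idea (m. 1) + its repetition (measure 2) form the presentation; fragmentation and cadence (bars 3-4) form the continuation — the 4-bar whole is a sentence.

sentence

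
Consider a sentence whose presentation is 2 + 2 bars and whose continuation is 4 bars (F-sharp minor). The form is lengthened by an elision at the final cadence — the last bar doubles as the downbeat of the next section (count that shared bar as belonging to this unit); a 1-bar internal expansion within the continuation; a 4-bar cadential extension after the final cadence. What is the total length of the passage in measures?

13 measures

Basic sentence: 2 + 2 + 4 = 8 bars.
8 (basic form) + 1 (internal expansion) + 4 (cadential extension) = 13.
The elision shares a bar with the next section but does not change this unit's count.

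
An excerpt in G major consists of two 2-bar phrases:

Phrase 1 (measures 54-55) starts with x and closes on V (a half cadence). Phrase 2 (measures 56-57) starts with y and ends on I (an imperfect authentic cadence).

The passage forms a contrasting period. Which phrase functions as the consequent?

phrase 2

The phrase ending with the weaker cadence (half cadence) is the antecedent; the one ending more conclusively (imperfect authentic cadence) is the consequent. The consequent is phrase 2.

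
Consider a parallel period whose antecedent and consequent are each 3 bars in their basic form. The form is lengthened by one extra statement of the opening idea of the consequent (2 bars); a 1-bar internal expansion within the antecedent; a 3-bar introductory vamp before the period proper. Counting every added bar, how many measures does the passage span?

12 measures

Basic parallel period: 3 + 3 = 6 bars.
6 (basic form) + 2 (extra statement) + 1 (internal expansion) + 3 (introduction) = 12.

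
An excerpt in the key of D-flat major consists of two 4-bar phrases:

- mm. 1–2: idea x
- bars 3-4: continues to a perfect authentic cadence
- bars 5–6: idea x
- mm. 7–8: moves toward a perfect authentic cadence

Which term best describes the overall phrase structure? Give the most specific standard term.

repeated phrase

Both phrases have the same opening (x) and the same cadence (perfect authentic cadence): the second is a restatement, not a consequent, so this is a repeated phrase rather than a period.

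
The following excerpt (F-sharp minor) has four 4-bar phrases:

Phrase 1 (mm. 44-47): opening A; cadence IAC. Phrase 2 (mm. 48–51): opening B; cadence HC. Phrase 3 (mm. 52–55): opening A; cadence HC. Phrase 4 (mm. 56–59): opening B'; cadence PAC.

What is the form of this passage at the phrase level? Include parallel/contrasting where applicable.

parallel double period

Four phrases in two halves: the first half (mm. 44-51) ends with a half cadence, the second (bars 52–59) with a perfect authentic cadence — a large antecedent–consequent pair, i.e. a double period.
Phrase 3 begins with the same material as phrase 1, making it parallel.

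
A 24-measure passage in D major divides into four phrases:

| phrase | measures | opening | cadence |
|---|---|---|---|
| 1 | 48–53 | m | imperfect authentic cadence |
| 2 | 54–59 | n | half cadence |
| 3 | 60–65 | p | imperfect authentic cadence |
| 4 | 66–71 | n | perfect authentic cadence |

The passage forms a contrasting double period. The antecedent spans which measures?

measures 48–59

In a double period the four phrases pair into a large antecedent (phrases 1–2, ending half cadence) and a large consequent (phrases 3–4, ending perfect authentic cadence). The antecedent spans mm. 48–59.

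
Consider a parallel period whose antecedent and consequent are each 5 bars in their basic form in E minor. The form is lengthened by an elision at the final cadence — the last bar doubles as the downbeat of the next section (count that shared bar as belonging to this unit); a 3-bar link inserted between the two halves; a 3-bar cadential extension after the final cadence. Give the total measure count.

16 measures

Basic parallel period: 5 + 5 = 10 bars.
10 (basic form) + 3 (link) + 3 (cadential extension) = 16.
The elision shares a bar with the next section but does not change this unit's count.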